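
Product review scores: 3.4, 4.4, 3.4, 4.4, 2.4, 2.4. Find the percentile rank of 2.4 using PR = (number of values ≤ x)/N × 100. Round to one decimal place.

33.3

N = 6.
Strictly below 2.4: 0. Equal to 2.4: 2.
PR = 2/6 × 100 = 33.3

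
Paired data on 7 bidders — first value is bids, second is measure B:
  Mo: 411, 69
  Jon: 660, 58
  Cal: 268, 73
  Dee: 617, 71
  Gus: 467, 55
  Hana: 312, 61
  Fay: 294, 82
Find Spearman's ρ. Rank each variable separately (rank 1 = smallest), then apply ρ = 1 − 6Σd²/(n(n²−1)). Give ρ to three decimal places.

Ranks of variable 1: 4, 7, 1, 6, 5, 3, 2
Ranks of variable 2: 4, 2, 6, 5, 1, 3, 7
d = r₁ − r₂: 0, 5, -5, 1, 4, 0, -5
d²: 0, 25, 25, 1, 16, 0, 25; Σd² = 92
ρ = 1 − 6·92/(7·48) = 1 − 552/336 = -0.643

-0.643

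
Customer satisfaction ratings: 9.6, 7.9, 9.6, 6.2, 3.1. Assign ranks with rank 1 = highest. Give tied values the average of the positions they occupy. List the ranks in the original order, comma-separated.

Sorted (descending): 9.6, 9.6, 7.9, 6.2, 3.1
The 2 values of 9.6 occupy positions 1–2 → average rank (1+2)/2 = 1.5.

1.5, 3, 1.5, 4, 5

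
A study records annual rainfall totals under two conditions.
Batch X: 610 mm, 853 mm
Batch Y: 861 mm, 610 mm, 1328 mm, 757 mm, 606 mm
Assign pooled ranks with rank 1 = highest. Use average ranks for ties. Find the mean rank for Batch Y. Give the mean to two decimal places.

3.90

Sorted (descending): 1328, 861, 853, 757, 610, 610, 606
The 2 values of 610 occupy positions 5–6 → average rank (5+6)/2 = 5.5.
Batch Y values → pooled ranks: 861→2, 610→5.5, 1328→1, 757→4, 606→7
Mean rank = (2 + 5.5 + 1 + 4 + 7) / 5 = 3.90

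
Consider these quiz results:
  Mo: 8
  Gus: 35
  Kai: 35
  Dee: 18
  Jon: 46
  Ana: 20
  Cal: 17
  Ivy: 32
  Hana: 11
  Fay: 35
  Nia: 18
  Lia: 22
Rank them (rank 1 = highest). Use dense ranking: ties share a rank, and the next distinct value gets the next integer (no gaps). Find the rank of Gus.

Sorted (descending): 46, 35, 35, 35, 32, 22, 20, 18, 18, 17, 11, 8
The 3 values of 35 share dense rank 2.
The 2 values of 18 share dense rank 6.
Remaining distinct values take the next consecutive integers.
Gus has value 35 → rank 2.

2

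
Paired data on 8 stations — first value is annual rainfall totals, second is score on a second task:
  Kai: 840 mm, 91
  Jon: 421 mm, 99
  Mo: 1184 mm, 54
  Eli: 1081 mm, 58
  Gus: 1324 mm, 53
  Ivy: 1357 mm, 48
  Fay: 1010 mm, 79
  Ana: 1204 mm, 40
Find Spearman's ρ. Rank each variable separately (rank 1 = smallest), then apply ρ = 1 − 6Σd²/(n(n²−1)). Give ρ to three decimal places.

Ranks of variable 1: 2, 1, 5, 4, 7, 8, 3, 6
Ranks of variable 2: 7, 8, 4, 5, 3, 2, 6, 1
d = r₁ − r₂: -5, -7, 1, -1, 4, 6, -3, 5
d²: 25, 49, 1, 1, 16, 36, 9, 25; Σd² = 162
ρ = 1 − 6·162/(8·63) = 1 − 972/504 = -0.929

-0.929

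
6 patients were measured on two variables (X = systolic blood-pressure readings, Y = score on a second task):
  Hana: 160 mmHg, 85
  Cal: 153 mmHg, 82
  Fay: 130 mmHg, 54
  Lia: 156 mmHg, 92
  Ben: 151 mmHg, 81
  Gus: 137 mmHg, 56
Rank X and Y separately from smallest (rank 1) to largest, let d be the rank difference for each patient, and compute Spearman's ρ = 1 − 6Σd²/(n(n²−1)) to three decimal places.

0.943

Ranks of variable 1: 6, 4, 1, 5, 3, 2
Ranks of variable 2: 5, 4, 1, 6, 3, 2
d = r₁ − r₂: 1, 0, 0, -1, 0, 0
d²: 1, 0, 0, 1, 0, 0; Σd² = 2
ρ = 1 − 6·2/(6·35) = 1 − 12/210 = 0.943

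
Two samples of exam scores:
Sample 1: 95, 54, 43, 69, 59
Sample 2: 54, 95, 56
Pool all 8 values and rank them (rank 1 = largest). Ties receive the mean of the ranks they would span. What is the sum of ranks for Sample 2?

13

Sorted (descending): 95, 95, 69, 59, 56, 54, 54, 43
The 2 values of 95 occupy positions 1–2 → average rank (1+2)/2 = 1.5.
The 2 values of 54 occupy positions 6–7 → average rank (6+7)/2 = 6.5.
Sample 2 values → pooled ranks: 54→6.5, 95→1.5, 56→5
Rank sum = 6.5 + 1.5 + 5 = 13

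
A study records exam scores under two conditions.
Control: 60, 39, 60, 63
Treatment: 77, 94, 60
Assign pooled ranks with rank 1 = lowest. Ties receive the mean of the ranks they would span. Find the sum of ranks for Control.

12

Sorted (ascending): 39, 60, 60, 60, 63, 77, 94
The 3 values of 60 occupy positions 2–4 → average rank 3.
Control values → pooled ranks: 60→3, 39→1, 60→3, 63→5
Rank sum = 3 + 1 + 3 + 5 = 12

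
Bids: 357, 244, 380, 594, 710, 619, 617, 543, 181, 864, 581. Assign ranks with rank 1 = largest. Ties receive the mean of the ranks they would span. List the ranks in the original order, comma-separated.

Sorted (descending): 864, 710, 619, 617, 594, 581, 543, 380, 357, 244, 181
No ties — each value takes its position as its rank.

9, 10, 8, 5, 2, 3, 4, 7, 11, 1, 6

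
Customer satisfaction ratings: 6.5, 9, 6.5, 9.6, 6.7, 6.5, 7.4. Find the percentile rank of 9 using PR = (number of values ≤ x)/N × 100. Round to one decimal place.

N = 7.
Strictly below 9: 5. Equal to 9: 1.
PR = 6/7 × 100 = 85.7

85.7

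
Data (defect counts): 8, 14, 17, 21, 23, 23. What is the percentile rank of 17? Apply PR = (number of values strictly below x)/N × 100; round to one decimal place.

33.3

N = 6.
Strictly below 17: 2. Equal to 17: 1.
PR = 2/6 × 100 = 33.3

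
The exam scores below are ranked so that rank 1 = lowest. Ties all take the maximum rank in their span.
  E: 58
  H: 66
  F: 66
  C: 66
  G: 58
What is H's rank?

5

Sorted (ascending): 58, 58, 66, 66, 66
The 2 values of 58 occupy positions 1–2 → each gets rank 2.
The 3 values of 66 occupy positions 3–5 → each gets rank 5.
H has value 66 → rank 5.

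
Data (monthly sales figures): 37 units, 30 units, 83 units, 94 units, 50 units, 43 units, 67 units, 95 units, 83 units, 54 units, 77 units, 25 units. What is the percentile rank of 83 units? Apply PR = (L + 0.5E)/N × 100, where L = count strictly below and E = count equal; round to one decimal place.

75.0

N = 12.
Strictly below 83: 8. Equal to 83: 2.
PR = (8 + 0.5·2)/12 × 100 = 75.0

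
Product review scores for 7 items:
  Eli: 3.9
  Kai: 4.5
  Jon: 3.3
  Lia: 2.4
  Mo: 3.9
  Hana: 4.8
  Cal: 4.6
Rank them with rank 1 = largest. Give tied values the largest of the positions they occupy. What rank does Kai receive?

Sorted (descending): 4.8, 4.6, 4.5, 3.9, 3.9, 3.3, 2.4
The 2 values of 3.9 occupy positions 4–5 → each gets rank 5.
Kai has value 4.5 → rank 3.

3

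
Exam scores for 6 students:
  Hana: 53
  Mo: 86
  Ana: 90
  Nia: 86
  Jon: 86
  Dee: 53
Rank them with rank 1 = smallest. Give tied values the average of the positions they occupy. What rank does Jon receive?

Sorted (ascending): 53, 53, 86, 86, 86, 90
The 2 values of 53 occupy positions 1–2 → average rank (1+2)/2 = 1.5.
The 3 values of 86 occupy positions 3–5 → average rank 4.
Jon has value 86 → rank 4.

4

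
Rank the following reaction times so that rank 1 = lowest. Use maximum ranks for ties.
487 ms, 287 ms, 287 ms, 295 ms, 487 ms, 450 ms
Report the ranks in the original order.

Sorted (ascending): 287, 287, 295, 450, 487, 487
The 2 values of 287 occupy positions 1–2 → each gets rank 2.
The 2 values of 487 occupy positions 5–6 → each gets rank 6.

6, 2, 2, 3, 6, 4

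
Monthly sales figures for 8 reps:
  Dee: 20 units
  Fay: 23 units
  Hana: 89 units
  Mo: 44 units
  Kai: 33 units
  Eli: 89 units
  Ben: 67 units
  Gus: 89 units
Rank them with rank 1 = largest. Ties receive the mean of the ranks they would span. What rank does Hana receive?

2

Sorted (descending): 89, 89, 89, 67, 44, 33, 23, 20
The 3 values of 89 occupy positions 1–3 → average rank 2.
Hana has value 89 units → rank 2.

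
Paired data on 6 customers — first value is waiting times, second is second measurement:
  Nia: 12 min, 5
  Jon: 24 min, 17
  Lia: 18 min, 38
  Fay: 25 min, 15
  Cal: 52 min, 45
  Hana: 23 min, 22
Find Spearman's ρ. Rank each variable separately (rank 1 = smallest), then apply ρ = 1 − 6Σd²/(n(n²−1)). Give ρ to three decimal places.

0.429

Ranks of variable 1: 1, 4, 2, 5, 6, 3
Ranks of variable 2: 1, 3, 5, 2, 6, 4
d = r₁ − r₂: 0, 1, -3, 3, 0, -1
d²: 0, 1, 9, 9, 0, 1; Σd² = 20
ρ = 1 − 6·20/(6·35) = 1 − 120/210 = 0.429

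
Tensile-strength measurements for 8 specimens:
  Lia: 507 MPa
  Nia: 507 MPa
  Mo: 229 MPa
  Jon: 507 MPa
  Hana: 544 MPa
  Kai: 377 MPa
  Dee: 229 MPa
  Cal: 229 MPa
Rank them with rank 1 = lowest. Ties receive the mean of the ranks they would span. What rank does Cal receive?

2

Sorted (ascending): 229, 229, 229, 377, 507, 507, 507, 544
The 3 values of 229 occupy positions 1–3 → average rank 2.
The 3 values of 507 occupy positions 5–7 → average rank 6.
Cal has value 229 MPa → rank 2.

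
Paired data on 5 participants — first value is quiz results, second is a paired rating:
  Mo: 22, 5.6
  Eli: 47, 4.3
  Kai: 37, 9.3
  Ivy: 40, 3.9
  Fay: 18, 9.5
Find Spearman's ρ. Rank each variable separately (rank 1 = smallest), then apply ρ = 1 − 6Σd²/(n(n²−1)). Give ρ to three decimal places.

Ranks of variable 1: 2, 5, 3, 4, 1
Ranks of variable 2: 3, 2, 4, 1, 5
d = r₁ − r₂: -1, 3, -1, 3, -4
d²: 1, 9, 1, 9, 16; Σd² = 36
ρ = 1 − 6·36/(5·24) = 1 − 216/120 = -0.800

-0.800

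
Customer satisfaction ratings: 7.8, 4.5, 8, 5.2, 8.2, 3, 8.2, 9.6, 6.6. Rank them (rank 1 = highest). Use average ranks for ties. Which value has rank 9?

3

Sorted (descending): 9.6, 8.2, 8.2, 8, 7.8, 6.6, 5.2, 4.5, 3
The 2 values of 8.2 occupy positions 2–3 → average rank (2+3)/2 = 2.5.
Rank 9 → value 3.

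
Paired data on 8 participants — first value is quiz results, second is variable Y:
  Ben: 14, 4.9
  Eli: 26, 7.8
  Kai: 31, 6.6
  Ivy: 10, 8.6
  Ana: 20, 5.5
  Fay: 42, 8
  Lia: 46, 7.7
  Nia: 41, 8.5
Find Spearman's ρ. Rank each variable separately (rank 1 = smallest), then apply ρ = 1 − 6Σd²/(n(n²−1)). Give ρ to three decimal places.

Ranks of variable 1: 2, 4, 5, 1, 3, 7, 8, 6
Ranks of variable 2: 1, 5, 3, 8, 2, 6, 4, 7
d = r₁ − r₂: 1, -1, 2, -7, 1, 1, 4, -1
d²: 1, 1, 4, 49, 1, 1, 16, 1; Σd² = 74
ρ = 1 − 6·74/(8·63) = 1 − 444/504 = 0.119

0.119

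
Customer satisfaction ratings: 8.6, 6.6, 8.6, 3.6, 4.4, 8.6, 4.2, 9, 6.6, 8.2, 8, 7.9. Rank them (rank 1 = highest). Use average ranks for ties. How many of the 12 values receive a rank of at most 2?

Sorted (descending): 9, 8.6, 8.6, 8.6, 8.2, 8, 7.9, 6.6, 6.6, 4.4, 4.2, 3.6
The 3 values of 8.6 occupy positions 2–4 → average rank 3.
The 2 values of 6.6 occupy positions 8–9 → average rank (8+9)/2 = 8.5.
Ranks ≤ 2: {1} → 1 value.

1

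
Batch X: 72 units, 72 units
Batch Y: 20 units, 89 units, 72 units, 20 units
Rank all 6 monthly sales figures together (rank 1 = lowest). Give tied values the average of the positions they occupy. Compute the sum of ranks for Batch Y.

13

Sorted (ascending): 20, 20, 72, 72, 72, 89
The 2 values of 20 occupy positions 1–2 → average rank (1+2)/2 = 1.5.
The 3 values of 72 occupy positions 3–5 → average rank 4.
Batch Y values → pooled ranks: 20→1.5, 89→6, 72→4, 20→1.5
Rank sum = 1.5 + 6 + 4 + 1.5 = 13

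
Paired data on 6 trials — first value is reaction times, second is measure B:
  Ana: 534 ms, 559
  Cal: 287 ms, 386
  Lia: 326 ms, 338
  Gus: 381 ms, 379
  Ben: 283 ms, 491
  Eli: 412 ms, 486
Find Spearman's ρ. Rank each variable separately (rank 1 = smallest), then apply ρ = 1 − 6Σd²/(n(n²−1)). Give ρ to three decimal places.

0.257

Ranks of variable 1: 6, 2, 3, 4, 1, 5
Ranks of variable 2: 6, 3, 1, 2, 5, 4
d = r₁ − r₂: 0, -1, 2, 2, -4, 1
d²: 0, 1, 4, 4, 16, 1; Σd² = 26
ρ = 1 − 6·26/(6·35) = 1 − 156/210 = 0.257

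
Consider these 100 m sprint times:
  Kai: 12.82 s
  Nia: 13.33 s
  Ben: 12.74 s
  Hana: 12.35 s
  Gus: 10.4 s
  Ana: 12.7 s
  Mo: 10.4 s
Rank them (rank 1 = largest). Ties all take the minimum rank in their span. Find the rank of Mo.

Sorted (descending): 13.33, 12.82, 12.74, 12.7, 12.35, 10.4, 10.4
The 2 values of 10.4 occupy positions 6–7 → each gets rank 6.
Mo has value 10.4 s → rank 6.

6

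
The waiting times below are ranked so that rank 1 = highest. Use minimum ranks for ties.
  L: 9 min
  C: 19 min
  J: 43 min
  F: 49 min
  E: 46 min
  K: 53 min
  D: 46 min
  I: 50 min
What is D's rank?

Sorted (descending): 53, 50, 49, 46, 46, 43, 19, 9
The 2 values of 46 occupy positions 4–5 → each gets rank 4.
D has value 46 min → rank 4.

4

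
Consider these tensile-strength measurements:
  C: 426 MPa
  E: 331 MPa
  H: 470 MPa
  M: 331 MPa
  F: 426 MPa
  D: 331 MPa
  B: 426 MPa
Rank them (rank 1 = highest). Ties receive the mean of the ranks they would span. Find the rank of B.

Sorted (descending): 470, 426, 426, 426, 331, 331, 331
The 3 values of 426 occupy positions 2–4 → average rank 3.
The 3 values of 331 occupy positions 5–7 → average rank 6.
B has value 426 MPa → rank 3.

3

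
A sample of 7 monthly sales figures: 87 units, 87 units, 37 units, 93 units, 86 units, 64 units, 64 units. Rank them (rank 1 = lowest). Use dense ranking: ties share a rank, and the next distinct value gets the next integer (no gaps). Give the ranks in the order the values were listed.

Sorted (ascending): 37, 64, 64, 86, 87, 87, 93
The 2 values of 64 share dense rank 2.
The 2 values of 87 share dense rank 4.
Remaining distinct values take the next consecutive integers.

4, 4, 1, 5, 3, 2, 2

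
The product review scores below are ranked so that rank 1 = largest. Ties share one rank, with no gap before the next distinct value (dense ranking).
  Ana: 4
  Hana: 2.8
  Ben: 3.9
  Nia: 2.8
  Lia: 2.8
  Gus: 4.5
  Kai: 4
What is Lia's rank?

Sorted (descending): 4.5, 4, 4, 3.9, 2.8, 2.8, 2.8
The 2 values of 4 share dense rank 2.
The 3 values of 2.8 share dense rank 4.
Remaining distinct values take the next consecutive integers.
Lia has value 2.8 → rank 4.

4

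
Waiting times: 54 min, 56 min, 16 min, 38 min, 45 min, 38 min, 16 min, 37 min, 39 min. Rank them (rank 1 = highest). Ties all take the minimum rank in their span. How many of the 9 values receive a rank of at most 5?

6

Sorted (descending): 56, 54, 45, 39, 38, 38, 37, 16, 16
The 2 values of 38 occupy positions 5–6 → each gets rank 5.
The 2 values of 16 occupy positions 8–9 → each gets rank 8.
Ranks ≤ 5: {1, 2, 3, 4, 5, 5} → 6 values.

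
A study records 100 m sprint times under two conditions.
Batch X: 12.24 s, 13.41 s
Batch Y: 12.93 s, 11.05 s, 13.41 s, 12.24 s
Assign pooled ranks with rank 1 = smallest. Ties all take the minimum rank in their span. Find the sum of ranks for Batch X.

Sorted (ascending): 11.05, 12.24, 12.24, 12.93, 13.41, 13.41
The 2 values of 12.24 occupy positions 2–3 → each gets rank 2.
The 2 values of 13.41 occupy positions 5–6 → each gets rank 5.
Batch X values → pooled ranks: 12.24→2, 13.41→5
Rank sum = 2 + 5 = 7

7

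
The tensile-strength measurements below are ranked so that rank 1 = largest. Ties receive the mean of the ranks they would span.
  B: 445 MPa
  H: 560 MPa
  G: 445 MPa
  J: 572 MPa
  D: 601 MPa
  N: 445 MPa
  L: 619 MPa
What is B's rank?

Sorted (descending): 619, 601, 572, 560, 445, 445, 445
The 3 values of 445 occupy positions 5–7 → average rank 6.
B has value 445 MPa → rank 6.

6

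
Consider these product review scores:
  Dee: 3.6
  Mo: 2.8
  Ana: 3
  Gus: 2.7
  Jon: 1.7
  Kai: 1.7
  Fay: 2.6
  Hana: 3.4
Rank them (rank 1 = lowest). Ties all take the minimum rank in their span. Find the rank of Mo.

Sorted (ascending): 1.7, 1.7, 2.6, 2.7, 2.8, 3, 3.4, 3.6
The 2 values of 1.7 occupy positions 1–2 → each gets rank 1.
Mo has value 2.8 → rank 5.

5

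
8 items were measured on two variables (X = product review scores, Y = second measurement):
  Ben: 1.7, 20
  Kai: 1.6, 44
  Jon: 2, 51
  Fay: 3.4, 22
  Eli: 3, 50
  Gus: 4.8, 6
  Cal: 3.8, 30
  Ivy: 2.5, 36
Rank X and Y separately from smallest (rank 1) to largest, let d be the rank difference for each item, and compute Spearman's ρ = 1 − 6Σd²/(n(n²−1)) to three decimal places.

Ranks of variable 1: 2, 1, 3, 6, 5, 8, 7, 4
Ranks of variable 2: 2, 6, 8, 3, 7, 1, 4, 5
d = r₁ − r₂: 0, -5, -5, 3, -2, 7, 3, -1
d²: 0, 25, 25, 9, 4, 49, 9, 1; Σd² = 122
ρ = 1 − 6·122/(8·63) = 1 − 732/504 = -0.452

-0.452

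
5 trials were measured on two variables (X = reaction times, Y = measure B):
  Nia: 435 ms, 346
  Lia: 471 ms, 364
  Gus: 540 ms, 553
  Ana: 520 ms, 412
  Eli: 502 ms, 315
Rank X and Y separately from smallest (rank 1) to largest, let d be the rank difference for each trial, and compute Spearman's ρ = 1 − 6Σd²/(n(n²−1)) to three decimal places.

Ranks of variable 1: 1, 2, 5, 4, 3
Ranks of variable 2: 2, 3, 5, 4, 1
d = r₁ − r₂: -1, -1, 0, 0, 2
d²: 1, 1, 0, 0, 4; Σd² = 6
ρ = 1 − 6·6/(5·24) = 1 − 36/120 = 0.700

0.700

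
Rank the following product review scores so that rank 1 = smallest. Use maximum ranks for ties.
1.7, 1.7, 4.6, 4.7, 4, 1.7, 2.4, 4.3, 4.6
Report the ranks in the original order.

3, 3, 8, 9, 5, 3, 4, 6, 8

Sorted (ascending): 1.7, 1.7, 1.7, 2.4, 4, 4.3, 4.6, 4.6, 4.7
The 3 values of 1.7 occupy positions 1–3 → each gets rank 3.
The 2 values of 4.6 occupy positions 7–8 → each gets rank 8.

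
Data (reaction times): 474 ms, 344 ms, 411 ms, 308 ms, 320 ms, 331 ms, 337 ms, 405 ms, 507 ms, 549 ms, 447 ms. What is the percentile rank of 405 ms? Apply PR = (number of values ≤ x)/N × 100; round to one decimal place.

54.5

N = 11.
Strictly below 405: 5. Equal to 405: 1.
PR = 6/11 × 100 = 54.5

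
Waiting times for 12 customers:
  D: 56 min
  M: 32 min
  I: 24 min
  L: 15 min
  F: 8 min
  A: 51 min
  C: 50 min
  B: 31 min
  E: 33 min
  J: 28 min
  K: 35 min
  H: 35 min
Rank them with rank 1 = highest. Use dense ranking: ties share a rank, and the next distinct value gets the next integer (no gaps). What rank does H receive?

4

Sorted (descending): 56, 51, 50, 35, 35, 33, 32, 31, 28, 24, 15, 8
The 2 values of 35 share dense rank 4.
Remaining distinct values take the next consecutive integers.
H has value 35 min → rank 4.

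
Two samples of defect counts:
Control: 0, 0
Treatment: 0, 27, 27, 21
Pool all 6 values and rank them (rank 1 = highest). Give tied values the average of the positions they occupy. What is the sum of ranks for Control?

Sorted (descending): 27, 27, 21, 0, 0, 0
The 2 values of 27 occupy positions 1–2 → average rank (1+2)/2 = 1.5.
The 3 values of 0 occupy positions 4–6 → average rank 5.
Control values → pooled ranks: 0→5, 0→5
Rank sum = 5 + 5 = 10

10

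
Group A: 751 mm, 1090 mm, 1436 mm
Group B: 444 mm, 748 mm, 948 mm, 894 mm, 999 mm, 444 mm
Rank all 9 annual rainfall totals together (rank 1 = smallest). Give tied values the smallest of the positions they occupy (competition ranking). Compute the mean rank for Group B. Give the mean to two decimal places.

3.83

Sorted (ascending): 444, 444, 748, 751, 894, 948, 999, 1090, 1436
The 2 values of 444 occupy positions 1–2 → each gets rank 1.
Group B values → pooled ranks: 444→1, 748→3, 948→6, 894→5, 999→7, 444→1
Mean rank = (1 + 3 + 6 + 5 + 7 + 1) / 6 = 3.83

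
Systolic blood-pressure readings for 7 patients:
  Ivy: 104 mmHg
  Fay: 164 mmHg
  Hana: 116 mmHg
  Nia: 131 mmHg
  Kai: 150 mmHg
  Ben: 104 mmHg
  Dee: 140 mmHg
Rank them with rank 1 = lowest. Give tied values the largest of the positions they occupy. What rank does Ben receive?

Sorted (ascending): 104, 104, 116, 131, 140, 150, 164
The 2 values of 104 occupy positions 1–2 → each gets rank 2.
Ben has value 104 mmHg → rank 2.

2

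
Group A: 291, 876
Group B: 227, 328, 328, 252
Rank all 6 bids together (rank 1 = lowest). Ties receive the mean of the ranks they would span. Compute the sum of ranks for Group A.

Sorted (ascending): 227, 252, 291, 328, 328, 876
The 2 values of 328 occupy positions 4–5 → average rank (4+5)/2 = 4.5.
Group A values → pooled ranks: 291→3, 876→6
Rank sum = 3 + 6 = 9

9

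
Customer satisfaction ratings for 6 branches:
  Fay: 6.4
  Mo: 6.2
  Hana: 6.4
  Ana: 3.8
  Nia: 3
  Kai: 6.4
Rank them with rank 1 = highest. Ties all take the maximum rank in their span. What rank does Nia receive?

Sorted (descending): 6.4, 6.4, 6.4, 6.2, 3.8, 3
The 3 values of 6.4 occupy positions 1–3 → each gets rank 3.
Nia has value 3 → rank 6.

6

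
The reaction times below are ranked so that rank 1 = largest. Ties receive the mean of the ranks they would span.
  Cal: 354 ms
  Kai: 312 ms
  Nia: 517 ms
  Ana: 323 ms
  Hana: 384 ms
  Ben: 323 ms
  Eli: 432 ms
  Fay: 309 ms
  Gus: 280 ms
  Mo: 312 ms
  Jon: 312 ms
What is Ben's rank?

5.5

Sorted (descending): 517, 432, 384, 354, 323, 323, 312, 312, 312, 309, 280
The 2 values of 323 occupy positions 5–6 → average rank (5+6)/2 = 5.5.
The 3 values of 312 occupy positions 7–9 → average rank 8.
Ben has value 323 ms → rank 5.5.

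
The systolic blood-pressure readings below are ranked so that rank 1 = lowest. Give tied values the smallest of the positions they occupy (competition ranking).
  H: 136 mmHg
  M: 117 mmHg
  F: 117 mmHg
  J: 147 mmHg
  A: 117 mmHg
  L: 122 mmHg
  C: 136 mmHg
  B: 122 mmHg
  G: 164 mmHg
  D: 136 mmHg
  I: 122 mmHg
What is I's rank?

Sorted (ascending): 117, 117, 117, 122, 122, 122, 136, 136, 136, 147, 164
The 3 values of 117 occupy positions 1–3 → each gets rank 1.
The 3 values of 122 occupy positions 4–6 → each gets rank 4.
The 3 values of 136 occupy positions 7–9 → each gets rank 7.
I has value 122 mmHg → rank 4.

4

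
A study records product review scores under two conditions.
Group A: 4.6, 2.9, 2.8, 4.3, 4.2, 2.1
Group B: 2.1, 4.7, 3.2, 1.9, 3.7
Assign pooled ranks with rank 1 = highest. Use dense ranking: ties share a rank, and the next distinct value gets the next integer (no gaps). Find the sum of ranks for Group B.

31

Sorted (descending): 4.7, 4.6, 4.3, 4.2, 3.7, 3.2, 2.9, 2.8, 2.1, 2.1, 1.9
The 2 values of 2.1 share dense rank 9.
Remaining distinct values take the next consecutive integers.
Group B values → pooled ranks: 2.1→9, 4.7→1, 3.2→6, 1.9→10, 3.7→5
Rank sum = 9 + 1 + 6 + 10 + 5 = 31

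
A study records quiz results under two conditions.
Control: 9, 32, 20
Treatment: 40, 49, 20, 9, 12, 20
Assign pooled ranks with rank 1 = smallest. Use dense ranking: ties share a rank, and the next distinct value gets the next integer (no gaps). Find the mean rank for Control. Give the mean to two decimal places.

Sorted (ascending): 9, 9, 12, 20, 20, 20, 32, 40, 49
The 2 values of 9 share dense rank 1.
The 3 values of 20 share dense rank 3.
Remaining distinct values take the next consecutive integers.
Control values → pooled ranks: 9→1, 32→4, 20→3
Mean rank = (1 + 4 + 3) / 3 = 2.67

2.67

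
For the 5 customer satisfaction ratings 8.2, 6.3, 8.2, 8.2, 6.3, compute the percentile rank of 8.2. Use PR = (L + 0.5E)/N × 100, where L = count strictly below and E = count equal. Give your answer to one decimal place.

N = 5.
Strictly below 8.2: 2. Equal to 8.2: 3.
PR = (2 + 0.5·3)/5 × 100 = 70.0

70.0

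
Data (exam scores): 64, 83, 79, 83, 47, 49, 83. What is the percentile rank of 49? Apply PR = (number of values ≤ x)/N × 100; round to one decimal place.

28.6

N = 7.
Strictly below 49: 1. Equal to 49: 1.
PR = 2/7 × 100 = 28.6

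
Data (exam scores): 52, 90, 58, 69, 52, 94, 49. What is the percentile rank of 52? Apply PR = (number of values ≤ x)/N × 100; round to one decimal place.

42.9

N = 7.
Strictly below 52: 1. Equal to 52: 2.
PR = 3/7 × 100 = 42.9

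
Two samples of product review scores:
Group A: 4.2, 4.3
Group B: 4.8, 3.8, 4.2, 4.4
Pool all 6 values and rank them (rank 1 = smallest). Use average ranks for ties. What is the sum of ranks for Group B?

Sorted (ascending): 3.8, 4.2, 4.2, 4.3, 4.4, 4.8
The 2 values of 4.2 occupy positions 2–3 → average rank (2+3)/2 = 2.5.
Group B values → pooled ranks: 4.8→6, 3.8→1, 4.2→2.5, 4.4→5
Rank sum = 6 + 1 + 2.5 + 5 = 14.5

14.5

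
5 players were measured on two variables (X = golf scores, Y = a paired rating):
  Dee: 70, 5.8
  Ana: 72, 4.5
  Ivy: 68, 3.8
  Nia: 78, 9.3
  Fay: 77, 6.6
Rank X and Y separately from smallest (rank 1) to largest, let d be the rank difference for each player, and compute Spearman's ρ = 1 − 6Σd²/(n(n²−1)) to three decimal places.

Ranks of variable 1: 2, 3, 1, 5, 4
Ranks of variable 2: 3, 2, 1, 5, 4
d = r₁ − r₂: -1, 1, 0, 0, 0
d²: 1, 1, 0, 0, 0; Σd² = 2
ρ = 1 − 6·2/(5·24) = 1 − 12/120 = 0.900

0.900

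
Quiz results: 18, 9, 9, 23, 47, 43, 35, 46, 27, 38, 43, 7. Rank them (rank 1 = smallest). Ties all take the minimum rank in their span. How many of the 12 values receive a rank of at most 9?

Sorted (ascending): 7, 9, 9, 18, 23, 27, 35, 38, 43, 43, 46, 47
The 2 values of 9 occupy positions 2–3 → each gets rank 2.
The 2 values of 43 occupy positions 9–10 → each gets rank 9.
Ranks ≤ 9: {1, 2, 2, 4, 5, 6, 7, 8, 9, 9} → 10 values.

10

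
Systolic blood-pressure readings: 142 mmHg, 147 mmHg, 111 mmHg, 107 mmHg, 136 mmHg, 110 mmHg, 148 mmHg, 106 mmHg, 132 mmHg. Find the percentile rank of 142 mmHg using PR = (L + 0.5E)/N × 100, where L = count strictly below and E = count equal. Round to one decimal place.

72.2

N = 9.
Strictly below 142: 6. Equal to 142: 1.
PR = (6 + 0.5·1)/9 × 100 = 72.2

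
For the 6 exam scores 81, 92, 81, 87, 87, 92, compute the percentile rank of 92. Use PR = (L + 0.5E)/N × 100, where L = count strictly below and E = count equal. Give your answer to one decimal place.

N = 6.
Strictly below 92: 4. Equal to 92: 2.
PR = (4 + 0.5·2)/6 × 100 = 83.3

83.3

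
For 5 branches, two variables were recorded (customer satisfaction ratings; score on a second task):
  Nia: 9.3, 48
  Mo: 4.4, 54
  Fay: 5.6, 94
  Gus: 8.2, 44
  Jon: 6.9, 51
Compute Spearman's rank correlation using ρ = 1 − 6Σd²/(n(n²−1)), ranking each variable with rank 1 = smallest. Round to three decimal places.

Ranks of variable 1: 5, 1, 2, 4, 3
Ranks of variable 2: 2, 4, 5, 1, 3
d = r₁ − r₂: 3, -3, -3, 3, 0
d²: 9, 9, 9, 9, 0; Σd² = 36
ρ = 1 − 6·36/(5·24) = 1 − 216/120 = -0.800

-0.800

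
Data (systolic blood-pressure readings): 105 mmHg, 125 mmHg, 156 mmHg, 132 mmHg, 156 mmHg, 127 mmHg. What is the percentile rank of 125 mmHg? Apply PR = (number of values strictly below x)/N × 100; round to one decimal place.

16.7

N = 6.
Strictly below 125: 1. Equal to 125: 1.
PR = 1/6 × 100 = 16.7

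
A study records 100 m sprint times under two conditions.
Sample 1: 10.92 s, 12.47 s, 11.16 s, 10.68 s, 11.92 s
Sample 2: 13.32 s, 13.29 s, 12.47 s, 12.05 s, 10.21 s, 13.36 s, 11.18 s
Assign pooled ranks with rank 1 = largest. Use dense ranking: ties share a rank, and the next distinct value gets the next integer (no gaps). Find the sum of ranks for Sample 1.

37

Sorted (descending): 13.36, 13.32, 13.29, 12.47, 12.47, 12.05, 11.92, 11.18, 11.16, 10.92, 10.68, 10.21
The 2 values of 12.47 share dense rank 4.
Remaining distinct values take the next consecutive integers.
Sample 1 values → pooled ranks: 10.92→9, 12.47→4, 11.16→8, 10.68→10, 11.92→6
Rank sum = 9 + 4 + 8 + 10 + 6 = 37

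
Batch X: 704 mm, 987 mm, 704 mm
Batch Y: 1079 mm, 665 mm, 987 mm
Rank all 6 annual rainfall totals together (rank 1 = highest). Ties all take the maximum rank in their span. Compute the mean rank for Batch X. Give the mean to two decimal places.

4.33

Sorted (descending): 1079, 987, 987, 704, 704, 665
The 2 values of 987 occupy positions 2–3 → each gets rank 3.
The 2 values of 704 occupy positions 4–5 → each gets rank 5.
Batch X values → pooled ranks: 704→5, 987→3, 704→5
Mean rank = (5 + 3 + 5) / 3 = 4.33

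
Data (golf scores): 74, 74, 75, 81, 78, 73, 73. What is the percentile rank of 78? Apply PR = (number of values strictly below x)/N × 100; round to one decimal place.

71.4

N = 7.
Strictly below 78: 5. Equal to 78: 1.
PR = 5/7 × 100 = 71.4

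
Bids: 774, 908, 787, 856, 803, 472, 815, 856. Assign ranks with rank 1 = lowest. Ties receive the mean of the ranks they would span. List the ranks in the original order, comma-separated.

Sorted (ascending): 472, 774, 787, 803, 815, 856, 856, 908
The 2 values of 856 occupy positions 6–7 → average rank (6+7)/2 = 6.5.

2, 8, 3, 6.5, 4, 1, 5, 6.5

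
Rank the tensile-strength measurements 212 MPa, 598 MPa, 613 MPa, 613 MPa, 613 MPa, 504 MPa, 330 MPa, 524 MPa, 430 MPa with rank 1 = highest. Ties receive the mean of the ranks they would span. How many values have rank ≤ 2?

3

Sorted (descending): 613, 613, 613, 598, 524, 504, 430, 330, 212
The 3 values of 613 occupy positions 1–3 → average rank 2.
Ranks ≤ 2: {2, 2, 2} → 3 values.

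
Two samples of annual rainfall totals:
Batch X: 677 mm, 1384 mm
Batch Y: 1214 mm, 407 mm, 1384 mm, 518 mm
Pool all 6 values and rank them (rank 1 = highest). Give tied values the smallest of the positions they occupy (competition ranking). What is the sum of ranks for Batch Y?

15

Sorted (descending): 1384, 1384, 1214, 677, 518, 407
The 2 values of 1384 occupy positions 1–2 → each gets rank 1.
Batch Y values → pooled ranks: 1214→3, 407→6, 1384→1, 518→5
Rank sum = 3 + 6 + 1 + 5 = 15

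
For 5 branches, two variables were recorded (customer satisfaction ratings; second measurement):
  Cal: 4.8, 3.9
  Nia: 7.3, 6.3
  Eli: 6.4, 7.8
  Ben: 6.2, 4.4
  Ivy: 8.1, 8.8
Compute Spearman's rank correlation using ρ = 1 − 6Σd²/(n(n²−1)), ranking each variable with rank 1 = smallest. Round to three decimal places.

0.900

Ranks of variable 1: 1, 4, 3, 2, 5
Ranks of variable 2: 1, 3, 4, 2, 5
d = r₁ − r₂: 0, 1, -1, 0, 0
d²: 0, 1, 1, 0, 0; Σd² = 2
ρ = 1 − 6·2/(5·24) = 1 − 12/120 = 0.900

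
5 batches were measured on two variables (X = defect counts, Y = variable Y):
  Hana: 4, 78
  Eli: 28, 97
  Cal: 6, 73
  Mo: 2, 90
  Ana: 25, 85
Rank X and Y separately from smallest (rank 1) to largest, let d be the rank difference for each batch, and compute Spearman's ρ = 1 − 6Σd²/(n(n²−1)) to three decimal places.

Ranks of variable 1: 2, 5, 3, 1, 4
Ranks of variable 2: 2, 5, 1, 4, 3
d = r₁ − r₂: 0, 0, 2, -3, 1
d²: 0, 0, 4, 9, 1; Σd² = 14
ρ = 1 − 6·14/(5·24) = 1 − 84/120 = 0.300

0.300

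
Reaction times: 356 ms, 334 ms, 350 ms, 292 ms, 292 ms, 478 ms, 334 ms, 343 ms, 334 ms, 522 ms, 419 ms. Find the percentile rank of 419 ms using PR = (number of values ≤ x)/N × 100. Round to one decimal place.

81.8

N = 11.
Strictly below 419: 8. Equal to 419: 1.
PR = 9/11 × 100 = 81.8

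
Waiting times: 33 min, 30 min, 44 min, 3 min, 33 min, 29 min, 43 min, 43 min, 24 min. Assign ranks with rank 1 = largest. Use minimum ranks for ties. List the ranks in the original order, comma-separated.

Sorted (descending): 44, 43, 43, 33, 33, 30, 29, 24, 3
The 2 values of 43 occupy positions 2–3 → each gets rank 2.
The 2 values of 33 occupy positions 4–5 → each gets rank 4.

4, 6, 1, 9, 4, 7, 2, 2, 8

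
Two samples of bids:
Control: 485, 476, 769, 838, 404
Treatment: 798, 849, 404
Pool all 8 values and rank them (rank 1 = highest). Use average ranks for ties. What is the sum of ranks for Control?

24.5

Sorted (descending): 849, 838, 798, 769, 485, 476, 404, 404
The 2 values of 404 occupy positions 7–8 → average rank (7+8)/2 = 7.5.
Control values → pooled ranks: 485→5, 476→6, 769→4, 838→2, 404→7.5
Rank sum = 5 + 6 + 4 + 2 + 7.5 = 24.5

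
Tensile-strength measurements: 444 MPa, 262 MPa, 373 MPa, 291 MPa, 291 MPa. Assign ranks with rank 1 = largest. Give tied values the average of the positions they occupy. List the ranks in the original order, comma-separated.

1, 5, 2, 3.5, 3.5

Sorted (descending): 444, 373, 291, 291, 262
The 2 values of 291 occupy positions 3–4 → average rank (3+4)/2 = 3.5.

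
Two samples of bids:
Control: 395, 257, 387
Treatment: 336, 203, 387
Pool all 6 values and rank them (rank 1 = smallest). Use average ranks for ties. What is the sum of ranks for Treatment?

Sorted (ascending): 203, 257, 336, 387, 387, 395
The 2 values of 387 occupy positions 4–5 → average rank (4+5)/2 = 4.5.
Treatment values → pooled ranks: 336→3, 203→1, 387→4.5
Rank sum = 3 + 1 + 4.5 = 8.5

8.5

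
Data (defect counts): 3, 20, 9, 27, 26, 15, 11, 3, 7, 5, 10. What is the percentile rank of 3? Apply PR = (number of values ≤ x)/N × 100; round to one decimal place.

18.2

N = 11.
Strictly below 3: 0. Equal to 3: 2.
PR = 2/11 × 100 = 18.2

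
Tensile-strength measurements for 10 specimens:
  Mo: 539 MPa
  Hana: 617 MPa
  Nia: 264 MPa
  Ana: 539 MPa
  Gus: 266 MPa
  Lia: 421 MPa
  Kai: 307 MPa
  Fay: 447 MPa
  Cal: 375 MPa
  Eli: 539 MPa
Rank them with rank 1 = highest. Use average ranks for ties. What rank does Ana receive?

3

Sorted (descending): 617, 539, 539, 539, 447, 421, 375, 307, 266, 264
The 3 values of 539 occupy positions 2–4 → average rank 3.
Ana has value 539 MPa → rank 3.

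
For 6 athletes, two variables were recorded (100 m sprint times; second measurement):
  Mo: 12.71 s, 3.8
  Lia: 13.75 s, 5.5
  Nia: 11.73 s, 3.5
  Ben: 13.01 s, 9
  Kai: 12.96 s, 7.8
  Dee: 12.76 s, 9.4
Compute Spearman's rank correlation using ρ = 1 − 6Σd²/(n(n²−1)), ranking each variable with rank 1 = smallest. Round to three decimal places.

Ranks of variable 1: 2, 6, 1, 5, 4, 3
Ranks of variable 2: 2, 3, 1, 5, 4, 6
d = r₁ − r₂: 0, 3, 0, 0, 0, -3
d²: 0, 9, 0, 0, 0, 9; Σd² = 18
ρ = 1 − 6·18/(6·35) = 1 − 108/210 = 0.486

0.486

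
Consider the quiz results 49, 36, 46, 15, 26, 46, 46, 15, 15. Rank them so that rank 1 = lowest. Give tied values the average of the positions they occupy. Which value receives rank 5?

36

Sorted (ascending): 15, 15, 15, 26, 36, 46, 46, 46, 49
The 3 values of 15 occupy positions 1–3 → average rank 2.
The 3 values of 46 occupy positions 6–8 → average rank 7.
Rank 5 → value 36.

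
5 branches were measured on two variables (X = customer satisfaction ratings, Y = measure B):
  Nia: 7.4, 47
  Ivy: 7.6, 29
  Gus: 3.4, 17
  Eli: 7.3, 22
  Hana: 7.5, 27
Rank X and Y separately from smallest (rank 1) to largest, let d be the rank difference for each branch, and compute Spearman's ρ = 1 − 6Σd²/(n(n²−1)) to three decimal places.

Ranks of variable 1: 3, 5, 1, 2, 4
Ranks of variable 2: 5, 4, 1, 2, 3
d = r₁ − r₂: -2, 1, 0, 0, 1
d²: 4, 1, 0, 0, 1; Σd² = 6
ρ = 1 − 6·6/(5·24) = 1 − 36/120 = 0.700

0.700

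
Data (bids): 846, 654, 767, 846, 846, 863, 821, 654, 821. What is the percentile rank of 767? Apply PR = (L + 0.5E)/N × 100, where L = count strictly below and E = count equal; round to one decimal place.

27.8

N = 9.
Strictly below 767: 2. Equal to 767: 1.
PR = (2 + 0.5·1)/9 × 100 = 27.8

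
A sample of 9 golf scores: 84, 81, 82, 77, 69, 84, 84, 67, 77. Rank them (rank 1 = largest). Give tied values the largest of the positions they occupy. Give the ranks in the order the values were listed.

Sorted (descending): 84, 84, 84, 82, 81, 77, 77, 69, 67
The 3 values of 84 occupy positions 1–3 → each gets rank 3.
The 2 values of 77 occupy positions 6–7 → each gets rank 7.

3, 5, 4, 7, 8, 3, 3, 9, 7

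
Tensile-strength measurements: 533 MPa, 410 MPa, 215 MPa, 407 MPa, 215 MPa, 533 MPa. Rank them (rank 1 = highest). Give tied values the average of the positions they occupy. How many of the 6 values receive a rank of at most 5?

4

Sorted (descending): 533, 533, 410, 407, 215, 215
The 2 values of 533 occupy positions 1–2 → average rank (1+2)/2 = 1.5.
The 2 values of 215 occupy positions 5–6 → average rank (5+6)/2 = 5.5.
Ranks ≤ 5: {1.5, 1.5, 3, 4} → 4 values.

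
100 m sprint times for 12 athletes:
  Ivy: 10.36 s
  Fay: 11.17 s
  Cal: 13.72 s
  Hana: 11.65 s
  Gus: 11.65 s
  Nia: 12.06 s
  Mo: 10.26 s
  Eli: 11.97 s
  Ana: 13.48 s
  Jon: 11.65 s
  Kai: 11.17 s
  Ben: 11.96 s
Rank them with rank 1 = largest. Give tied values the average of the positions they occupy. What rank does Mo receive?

12

Sorted (descending): 13.72, 13.48, 12.06, 11.97, 11.96, 11.65, 11.65, 11.65, 11.17, 11.17, 10.36, 10.26
The 3 values of 11.65 occupy positions 6–8 → average rank 7.
The 2 values of 11.17 occupy positions 9–10 → average rank (9+10)/2 = 9.5.
Mo has value 10.26 s → rank 12.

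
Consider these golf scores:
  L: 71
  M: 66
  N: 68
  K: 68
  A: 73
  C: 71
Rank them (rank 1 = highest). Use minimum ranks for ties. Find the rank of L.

2

Sorted (descending): 73, 71, 71, 68, 68, 66
The 2 values of 71 occupy positions 2–3 → each gets rank 2.
The 2 values of 68 occupy positions 4–5 → each gets rank 4.
L has value 71 → rank 2.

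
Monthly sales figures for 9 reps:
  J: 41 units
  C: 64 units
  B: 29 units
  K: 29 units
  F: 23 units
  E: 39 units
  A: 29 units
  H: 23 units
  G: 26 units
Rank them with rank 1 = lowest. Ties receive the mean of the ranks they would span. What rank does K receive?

5

Sorted (ascending): 23, 23, 26, 29, 29, 29, 39, 41, 64
The 2 values of 23 occupy positions 1–2 → average rank (1+2)/2 = 1.5.
The 3 values of 29 occupy positions 4–6 → average rank 5.
K has value 29 units → rank 5.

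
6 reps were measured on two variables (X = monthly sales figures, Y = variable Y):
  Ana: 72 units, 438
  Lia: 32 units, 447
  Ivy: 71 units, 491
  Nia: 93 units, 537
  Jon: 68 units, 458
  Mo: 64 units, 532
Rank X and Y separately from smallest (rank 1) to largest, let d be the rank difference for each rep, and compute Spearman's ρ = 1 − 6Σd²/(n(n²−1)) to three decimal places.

0.257

Ranks of variable 1: 5, 1, 4, 6, 3, 2
Ranks of variable 2: 1, 2, 4, 6, 3, 5
d = r₁ − r₂: 4, -1, 0, 0, 0, -3
d²: 16, 1, 0, 0, 0, 9; Σd² = 26
ρ = 1 − 6·26/(6·35) = 1 − 156/210 = 0.257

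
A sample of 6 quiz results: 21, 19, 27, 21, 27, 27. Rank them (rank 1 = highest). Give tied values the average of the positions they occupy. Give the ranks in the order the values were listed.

Sorted (descending): 27, 27, 27, 21, 21, 19
The 3 values of 27 occupy positions 1–3 → average rank 2.
The 2 values of 21 occupy positions 4–5 → average rank (4+5)/2 = 4.5.

4.5, 6, 2, 4.5, 2, 2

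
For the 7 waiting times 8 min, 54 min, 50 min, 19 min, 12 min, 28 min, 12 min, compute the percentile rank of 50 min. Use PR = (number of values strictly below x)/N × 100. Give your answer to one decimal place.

N = 7.
Strictly below 50: 5. Equal to 50: 1.
PR = 5/7 × 100 = 71.4

71.4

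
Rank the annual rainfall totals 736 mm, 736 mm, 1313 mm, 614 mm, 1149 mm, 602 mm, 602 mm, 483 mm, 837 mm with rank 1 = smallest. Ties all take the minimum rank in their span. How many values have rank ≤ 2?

Sorted (ascending): 483, 602, 602, 614, 736, 736, 837, 1149, 1313
The 2 values of 602 occupy positions 2–3 → each gets rank 2.
The 2 values of 736 occupy positions 5–6 → each gets rank 5.
Ranks ≤ 2: {1, 2, 2} → 3 values.

3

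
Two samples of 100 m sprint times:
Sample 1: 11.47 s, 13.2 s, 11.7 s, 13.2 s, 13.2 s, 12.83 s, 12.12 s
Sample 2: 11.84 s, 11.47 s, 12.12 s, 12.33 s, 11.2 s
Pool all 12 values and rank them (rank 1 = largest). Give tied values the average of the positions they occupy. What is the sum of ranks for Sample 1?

Sorted (descending): 13.2, 13.2, 13.2, 12.83, 12.33, 12.12, 12.12, 11.84, 11.7, 11.47, 11.47, 11.2
The 3 values of 13.2 occupy positions 1–3 → average rank 2.
The 2 values of 12.12 occupy positions 6–7 → average rank (6+7)/2 = 6.5.
The 2 values of 11.47 occupy positions 10–11 → average rank (10+11)/2 = 10.5.
Sample 1 values → pooled ranks: 11.47→10.5, 13.2→2, 11.7→9, 13.2→2, 13.2→2, 12.83→4, 12.12→6.5
Rank sum = 10.5 + 2 + 9 + 2 + 2 + 4 + 6.5 = 36

36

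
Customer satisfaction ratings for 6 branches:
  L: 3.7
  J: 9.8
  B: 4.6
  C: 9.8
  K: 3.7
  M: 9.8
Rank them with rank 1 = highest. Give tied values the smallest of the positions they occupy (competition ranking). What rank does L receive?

5

Sorted (descending): 9.8, 9.8, 9.8, 4.6, 3.7, 3.7
The 3 values of 9.8 occupy positions 1–3 → each gets rank 1.
The 2 values of 3.7 occupy positions 5–6 → each gets rank 5.
L has value 3.7 → rank 5.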